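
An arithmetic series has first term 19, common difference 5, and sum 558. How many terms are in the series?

Using S = n/2 × [2a + (n-1)d]
558 = n/2 × [2(19) + (n-1)(5)]
558 = n/2 × [38 + 5n - 5]
1116 = n × [33 + 5n]
5n² + (33)n - 1116 = 0
Discriminant: Δ = (33)² - 4(5)(-1116) = 1089 + 22320 = 23409
√Δ = 153
n = [-(33) + √Δ] / (2·5) = (-33 + 153) / 10 = 120 / 10 = 12
(The negative root is discarded since n must be a positive integer.)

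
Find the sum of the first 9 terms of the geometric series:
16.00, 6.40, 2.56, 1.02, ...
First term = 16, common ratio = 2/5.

Sₙ = a(1 - rⁿ) / (1 - r)
S_9 = 16(1 - (2/5)^9) / (1 - (2/5))
S_9 = 16(1 - (512/1953125)) / (3/5)
S_9 = 10413936/390625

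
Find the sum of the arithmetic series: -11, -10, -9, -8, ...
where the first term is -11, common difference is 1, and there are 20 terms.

Sₙ = n/2 × (first + last)
Last term = a + (n-1)d = -11 + (20-1)×1 = 8
S_20 = 20/2 × (-11 + 8)
S_20 = 20/2 × (-3) = -30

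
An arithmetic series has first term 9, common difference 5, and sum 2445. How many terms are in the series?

Using S = n/2 × [2a + (n-1)d]
2445 = n/2 × [2(9) + (n-1)(5)]
2445 = n/2 × [18 + 5n - 5]
4890 = n × [13 + 5n]
5n² + (13)n - 4890 = 0
Discriminant: Δ = (13)² - 4(5)(-4890) = 169 + 97800 = 97969
√Δ = 313
n = [-(13) + √Δ] / (2·5) = (-13 + 313) / 10 = 300 / 10 = 30
(The negative root is discarded since n must be a positive integer.)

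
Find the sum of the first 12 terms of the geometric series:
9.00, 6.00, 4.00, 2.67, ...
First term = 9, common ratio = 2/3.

Sₙ = a(1 - rⁿ) / (1 - r)
S_12 = 9(1 - (2/3)^12) / (1 - (2/3))
S_12 = 9(1 - (4096/531441)) / (1/3)
S_12 = 527345/19683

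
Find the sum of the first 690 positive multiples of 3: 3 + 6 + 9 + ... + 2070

Factor out 3: = 3(1 + 2 + ... + 690) = 3 × n(n+1)/2
= 3 × 690×691/2
= 3 × 238395
= 715185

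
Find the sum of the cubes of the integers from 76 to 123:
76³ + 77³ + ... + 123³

Use ∑_{k=1}^{n} k³ = [n(n+1)/2]², then subtract the first 75 terms.
∑_{k=1}^{123} k³ = [123×124/2]² = 7626² = 58155876
∑_{k=1}^{75} k³ = [75×76/2]² = 2850² = 8122500
∑_{k=76}^{123} k³ = 58155876 - 8122500 = 50033376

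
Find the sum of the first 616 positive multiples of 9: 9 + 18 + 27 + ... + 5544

Factor out 9: = 9(1 + 2 + ... + 616) = 9 × n(n+1)/2
= 9 × 616×617/2
= 9 × 190036
= 1710324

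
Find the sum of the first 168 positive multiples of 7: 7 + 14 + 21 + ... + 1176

Factor out 7: = 7(1 + 2 + ... + 168) = 7 × n(n+1)/2
= 7 × 168×169/2
= 7 × 14196
= 99372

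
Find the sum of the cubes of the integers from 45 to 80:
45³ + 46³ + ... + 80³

Use ∑_{k=1}^{n} k³ = [n(n+1)/2]², then subtract the first 44 terms.
∑_{k=1}^{80} k³ = [80×81/2]² = 3240² = 10497600
∑_{k=1}^{44} k³ = [44×45/2]² = 990² = 980100
∑_{k=45}^{80} k³ = 10497600 - 980100 = 9517500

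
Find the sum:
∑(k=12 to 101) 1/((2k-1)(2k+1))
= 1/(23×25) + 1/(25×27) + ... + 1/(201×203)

Partial fractions: 1/((2k-1)(2k+1)) = (1/2)[1/(2k-1) - 1/(2k+1)]
The series telescopes:
= (1/2)[1/23 - 1/203]
= 90/4669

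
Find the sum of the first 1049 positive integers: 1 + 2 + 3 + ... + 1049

Formula: ∑k = n(n+1)/2
= 1049×1050/2
= 1101450/2
= 550725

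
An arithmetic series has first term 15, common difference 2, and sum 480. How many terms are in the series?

Using S = n/2 × [2a + (n-1)d]
480 = n/2 × [2(15) + (n-1)(2)]
480 = n/2 × [30 + 2n - 2]
960 = n × [28 + 2n]
2n² + (28)n - 960 = 0
Discriminant: Δ = (28)² - 4(2)(-960) = 784 + 7680 = 8464
√Δ = 92
n = [-(28) + √Δ] / (2·2) = (-28 + 92) / 4 = 64 / 4 = 16
(The negative root is discarded since n must be a positive integer.)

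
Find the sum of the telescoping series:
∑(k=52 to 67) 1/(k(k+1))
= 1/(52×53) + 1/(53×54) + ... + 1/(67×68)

Partial fractions: 1/(k(k+1)) = 1/k - 1/(k+1)
The series telescopes:
= (1/52 - 1/53) + (1/53 - 1/54) + ... + (1/67 - 1/68)
= 1/52 - 1/68
= 1/221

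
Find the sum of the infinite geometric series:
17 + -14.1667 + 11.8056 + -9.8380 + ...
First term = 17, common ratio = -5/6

For |r| < 1, S = a / (1 - r)
S = 17 / (1 - (-5/6))
S = 17 / (11/6)
S = 102/11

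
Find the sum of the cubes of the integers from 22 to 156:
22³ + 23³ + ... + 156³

Use ∑_{k=1}^{n} k³ = [n(n+1)/2]², then subtract the first 21 terms.
∑_{k=1}^{156} k³ = [156×157/2]² = 12246² = 149964516
∑_{k=1}^{21} k³ = [21×22/2]² = 231² = 53361
∑_{k=22}^{156} k³ = 149964516 - 53361 = 149911155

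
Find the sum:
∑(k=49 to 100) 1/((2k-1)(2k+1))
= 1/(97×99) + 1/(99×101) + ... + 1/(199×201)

Partial fractions: 1/((2k-1)(2k+1)) = (1/2)[1/(2k-1) - 1/(2k+1)]
The series telescopes:
= (1/2)[1/97 - 1/201]
= 52/19497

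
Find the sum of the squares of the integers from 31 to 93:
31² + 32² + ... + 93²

Use ∑_{k=1}^{n} k² = n(n+1)(2n+1)/6, then subtract the first 30 terms.
∑_{k=1}^{93} k² = 93×94×187/6 = 272459
∑_{k=1}^{30} k² = 30×31×61/6 = 9455
∑_{k=31}^{93} k² = 272459 - 9455 = 263004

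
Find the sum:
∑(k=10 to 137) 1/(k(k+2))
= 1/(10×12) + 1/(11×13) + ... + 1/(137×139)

Partial fractions: 1/(k(k+2)) = (1/2)[1/k - 1/(k+2)]
Telescoping leaves the first two and last two terms:
= (1/2)[1/10 + 1/11 - 1/138 - 1/139]
= 46544/527505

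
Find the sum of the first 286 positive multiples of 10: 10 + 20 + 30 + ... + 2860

Factor out 10: = 10(1 + 2 + ... + 286) = 10 × n(n+1)/2
= 10 × 286×287/2
= 10 × 41041
= 410410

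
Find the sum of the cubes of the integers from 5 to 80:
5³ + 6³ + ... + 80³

Use ∑_{k=1}^{n} k³ = [n(n+1)/2]², then subtract the first 4 terms.
∑_{k=1}^{80} k³ = [80×81/2]² = 3240² = 10497600
∑_{k=1}^{4} k³ = [4×5/2]² = 10² = 100
∑_{k=5}^{80} k³ = 10497600 - 100 = 10497500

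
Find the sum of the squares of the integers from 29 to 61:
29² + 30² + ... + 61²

Use ∑_{k=1}^{n} k² = n(n+1)(2n+1)/6, then subtract the first 28 terms.
∑_{k=1}^{61} k² = 61×62×123/6 = 77531
∑_{k=1}^{28} k² = 28×29×57/6 = 7714
∑_{k=29}^{61} k² = 77531 - 7714 = 69817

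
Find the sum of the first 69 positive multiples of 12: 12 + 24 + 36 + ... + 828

Factor out 12: = 12(1 + 2 + ... + 69) = 12 × n(n+1)/2
= 12 × 69×70/2
= 12 × 2415
= 28980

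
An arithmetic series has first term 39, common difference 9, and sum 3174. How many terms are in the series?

Using S = n/2 × [2a + (n-1)d]
3174 = n/2 × [2(39) + (n-1)(9)]
3174 = n/2 × [78 + 9n - 9]
6348 = n × [69 + 9n]
9n² + (69)n - 6348 = 0
Discriminant: Δ = (69)² - 4(9)(-6348) = 4761 + 228528 = 233289
√Δ = 483
n = [-(69) + √Δ] / (2·9) = (-69 + 483) / 18 = 414 / 18 = 23
(The negative root is discarded since n must be a positive integer.)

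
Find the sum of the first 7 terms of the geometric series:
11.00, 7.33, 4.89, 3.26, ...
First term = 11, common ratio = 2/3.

Sₙ = a(1 - rⁿ) / (1 - r)
S_7 = 11(1 - (2/3)^7) / (1 - (2/3))
S_7 = 11(1 - (128/2187)) / (1/3)
S_7 = 22649/729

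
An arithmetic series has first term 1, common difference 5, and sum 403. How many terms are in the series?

Using S = n/2 × [2a + (n-1)d]
403 = n/2 × [2(1) + (n-1)(5)]
403 = n/2 × [2 + 5n - 5]
806 = n × [-3 + 5n]
5n² + (-3)n - 806 = 0
Discriminant: Δ = (-3)² - 4(5)(-806) = 9 + 16120 = 16129
√Δ = 127
n = [-(-3) + √Δ] / (2·5) = (3 + 127) / 10 = 130 / 10 = 13
(The negative root is discarded since n must be a positive integer.)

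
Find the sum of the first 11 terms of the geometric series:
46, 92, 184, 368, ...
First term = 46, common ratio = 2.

Sₙ = a(1 - rⁿ) / (1 - r)
S_11 = 46(1 - 2^11) / (1 - 2)
S_11 = 46(1 - 2048) / (-1)
S_11 = 94162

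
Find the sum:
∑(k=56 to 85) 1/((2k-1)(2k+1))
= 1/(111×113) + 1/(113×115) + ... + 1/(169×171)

Partial fractions: 1/((2k-1)(2k+1)) = (1/2)[1/(2k-1) - 1/(2k+1)]
The series telescopes:
= (1/2)[1/111 - 1/171]
= 10/6327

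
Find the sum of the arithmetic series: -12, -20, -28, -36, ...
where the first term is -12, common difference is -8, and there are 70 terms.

Sₙ = n/2 × (first + last)
Last term = a + (n-1)d = -12 + (70-1)×(-8) = -564
S_70 = 70/2 × (-12 + (-564))
S_70 = 70/2 × (-576) = -20160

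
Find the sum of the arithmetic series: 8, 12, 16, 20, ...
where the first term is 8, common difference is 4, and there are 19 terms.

Sₙ = n/2 × (first + last)
Last term = a + (n-1)d = 8 + (19-1)×4 = 80
S_19 = 19/2 × (8 + 80)
S_19 = 19/2 × 88 = 836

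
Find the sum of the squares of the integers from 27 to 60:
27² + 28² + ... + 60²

Use ∑_{k=1}^{n} k² = n(n+1)(2n+1)/6, then subtract the first 26 terms.
∑_{k=1}^{60} k² = 60×61×121/6 = 73810
∑_{k=1}^{26} k² = 26×27×53/6 = 6201
∑_{k=27}^{60} k² = 73810 - 6201 = 67609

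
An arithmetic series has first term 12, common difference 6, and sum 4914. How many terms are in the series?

Using S = n/2 × [2a + (n-1)d]
4914 = n/2 × [2(12) + (n-1)(6)]
4914 = n/2 × [24 + 6n - 6]
9828 = n × [18 + 6n]
6n² + (18)n - 9828 = 0
Discriminant: Δ = (18)² - 4(6)(-9828) = 324 + 235872 = 236196
√Δ = 486
n = [-(18) + √Δ] / (2·6) = (-18 + 486) / 12 = 468 / 12 = 39
(The negative root is discarded since n must be a positive integer.)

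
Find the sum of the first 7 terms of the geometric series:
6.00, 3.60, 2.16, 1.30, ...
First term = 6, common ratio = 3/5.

Sₙ = a(1 - rⁿ) / (1 - r)
S_7 = 6(1 - (3/5)^7) / (1 - (3/5))
S_7 = 6(1 - (2187/78125)) / (2/5)
S_7 = 227814/15625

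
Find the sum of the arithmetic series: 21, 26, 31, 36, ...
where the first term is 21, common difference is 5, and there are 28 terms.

Sₙ = n/2 × (first + last)
Last term = a + (n-1)d = 21 + (28-1)×5 = 156
S_28 = 28/2 × (21 + 156)
S_28 = 28/2 × 177 = 2478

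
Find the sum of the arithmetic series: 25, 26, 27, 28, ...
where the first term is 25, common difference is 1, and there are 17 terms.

Sₙ = n/2 × (first + last)
Last term = a + (n-1)d = 25 + (17-1)×1 = 41
S_17 = 17/2 × (25 + 41)
S_17 = 17/2 × 66 = 561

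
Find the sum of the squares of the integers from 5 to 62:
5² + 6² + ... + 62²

Use ∑_{k=1}^{n} k² = n(n+1)(2n+1)/6, then subtract the first 4 terms.
∑_{k=1}^{62} k² = 62×63×125/6 = 81375
∑_{k=1}^{4} k² = 4×5×9/6 = 30
∑_{k=5}^{62} k² = 81375 - 30 = 81345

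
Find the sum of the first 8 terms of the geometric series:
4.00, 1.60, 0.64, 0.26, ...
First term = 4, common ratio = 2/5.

Sₙ = a(1 - rⁿ) / (1 - r)
S_8 = 4(1 - (2/5)^8) / (1 - (2/5))
S_8 = 4(1 - (256/390625)) / (3/5)
S_8 = 520492/78125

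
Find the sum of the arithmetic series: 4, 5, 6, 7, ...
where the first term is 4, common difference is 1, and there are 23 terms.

Sₙ = n/2 × (first + last)
Last term = a + (n-1)d = 4 + (23-1)×1 = 26
S_23 = 23/2 × (4 + 26)
S_23 = 23/2 × 30 = 345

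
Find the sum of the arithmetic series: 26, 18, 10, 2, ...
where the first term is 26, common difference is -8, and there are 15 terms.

Sₙ = n/2 × (first + last)
Last term = a + (n-1)d = 26 + (15-1)×(-8) = -86
S_15 = 15/2 × (26 + (-86))
S_15 = 15/2 × (-60) = -450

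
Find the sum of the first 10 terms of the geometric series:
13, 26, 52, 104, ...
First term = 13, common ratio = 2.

Sₙ = a(1 - rⁿ) / (1 - r)
S_10 = 13(1 - 2^10) / (1 - 2)
S_10 = 13(1 - 1024) / (-1)
S_10 = 13299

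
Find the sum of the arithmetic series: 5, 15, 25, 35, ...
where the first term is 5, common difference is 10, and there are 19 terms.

Sₙ = n/2 × (first + last)
Last term = a + (n-1)d = 5 + (19-1)×10 = 185
S_19 = 19/2 × (5 + 185)
S_19 = 19/2 × 190 = 1805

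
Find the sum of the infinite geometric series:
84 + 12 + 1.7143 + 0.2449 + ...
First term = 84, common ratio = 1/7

For |r| < 1, S = a / (1 - r)
S = 84 / (1 - (1/7))
S = 84 / (6/7)
S = 98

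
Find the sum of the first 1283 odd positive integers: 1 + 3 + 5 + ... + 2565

Sum of first n odd numbers = n²
= 1283²
= 1646089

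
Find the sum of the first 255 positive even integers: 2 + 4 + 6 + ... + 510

Sum of first n even numbers = n(n+1)
= 255×256
= 65280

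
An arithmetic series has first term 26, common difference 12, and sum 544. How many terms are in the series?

Using S = n/2 × [2a + (n-1)d]
544 = n/2 × [2(26) + (n-1)(12)]
544 = n/2 × [52 + 12n - 12]
1088 = n × [40 + 12n]
12n² + (40)n - 1088 = 0
Discriminant: Δ = (40)² - 4(12)(-1088) = 1600 + 52224 = 53824
√Δ = 232
n = [-(40) + √Δ] / (2·12) = (-40 + 232) / 24 = 192 / 24 = 8
(The negative root is discarded since n must be a positive integer.)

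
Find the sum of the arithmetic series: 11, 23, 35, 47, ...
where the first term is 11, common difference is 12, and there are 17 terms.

Sₙ = n/2 × (first + last)
Last term = a + (n-1)d = 11 + (17-1)×12 = 203
S_17 = 17/2 × (11 + 203)
S_17 = 17/2 × 214 = 1819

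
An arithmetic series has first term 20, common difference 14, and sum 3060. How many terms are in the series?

Using S = n/2 × [2a + (n-1)d]
3060 = n/2 × [2(20) + (n-1)(14)]
3060 = n/2 × [40 + 14n - 14]
6120 = n × [26 + 14n]
14n² + (26)n - 6120 = 0
Discriminant: Δ = (26)² - 4(14)(-6120) = 676 + 342720 = 343396
√Δ = 586
n = [-(26) + √Δ] / (2·14) = (-26 + 586) / 28 = 560 / 28 = 20
(The negative root is discarded since n must be a positive integer.)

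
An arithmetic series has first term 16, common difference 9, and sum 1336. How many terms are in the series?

Using S = n/2 × [2a + (n-1)d]
1336 = n/2 × [2(16) + (n-1)(9)]
1336 = n/2 × [32 + 9n - 9]
2672 = n × [23 + 9n]
9n² + (23)n - 2672 = 0
Discriminant: Δ = (23)² - 4(9)(-2672) = 529 + 96192 = 96721
√Δ = 311
n = [-(23) + √Δ] / (2·9) = (-23 + 311) / 18 = 288 / 18 = 16
(The negative root is discarded since n must be a positive integer.)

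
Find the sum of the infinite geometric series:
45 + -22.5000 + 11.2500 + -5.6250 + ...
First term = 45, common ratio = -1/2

For |r| < 1, S = a / (1 - r)
S = 45 / (1 - (-1/2))
S = 45 / (3/2)
S = 30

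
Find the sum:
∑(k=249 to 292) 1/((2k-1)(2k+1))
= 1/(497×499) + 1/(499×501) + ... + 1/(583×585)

Partial fractions: 1/((2k-1)(2k+1)) = (1/2)[1/(2k-1) - 1/(2k+1)]
The series telescopes:
= (1/2)[1/497 - 1/585]
= 44/290745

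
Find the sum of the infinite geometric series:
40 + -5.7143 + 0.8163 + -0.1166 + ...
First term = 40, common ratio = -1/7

For |r| < 1, S = a / (1 - r)
S = 40 / (1 - (-1/7))
S = 40 / (8/7)
S = 35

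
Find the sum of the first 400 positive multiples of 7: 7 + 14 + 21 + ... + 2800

Factor out 7: = 7(1 + 2 + ... + 400) = 7 × n(n+1)/2
= 7 × 400×401/2
= 7 × 80200
= 561400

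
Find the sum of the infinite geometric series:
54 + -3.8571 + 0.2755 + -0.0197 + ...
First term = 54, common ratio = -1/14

For |r| < 1, S = a / (1 - r)
S = 54 / (1 - (-1/14))
S = 54 / (15/14)
S = 252/5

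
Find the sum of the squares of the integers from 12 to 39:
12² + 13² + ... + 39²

Use ∑_{k=1}^{n} k² = n(n+1)(2n+1)/6, then subtract the first 11 terms.
∑_{k=1}^{39} k² = 39×40×79/6 = 20540
∑_{k=1}^{11} k² = 11×12×23/6 = 506
∑_{k=12}^{39} k² = 20540 - 506 = 20034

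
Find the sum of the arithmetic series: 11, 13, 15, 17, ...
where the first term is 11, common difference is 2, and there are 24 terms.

Sₙ = n/2 × (first + last)
Last term = a + (n-1)d = 11 + (24-1)×2 = 57
S_24 = 24/2 × (11 + 57)
S_24 = 24/2 × 68 = 816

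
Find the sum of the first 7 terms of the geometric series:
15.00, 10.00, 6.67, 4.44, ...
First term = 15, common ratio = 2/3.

Sₙ = a(1 - rⁿ) / (1 - r)
S_7 = 15(1 - (2/3)^7) / (1 - (2/3))
S_7 = 15(1 - (128/2187)) / (1/3)
S_7 = 10295/243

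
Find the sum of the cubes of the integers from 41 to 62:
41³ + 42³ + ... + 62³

Use ∑_{k=1}^{n} k³ = [n(n+1)/2]², then subtract the first 40 terms.
∑_{k=1}^{62} k³ = [62×63/2]² = 1953² = 3814209
∑_{k=1}^{40} k³ = [40×41/2]² = 820² = 672400
∑_{k=41}^{62} k³ = 3814209 - 672400 = 3141809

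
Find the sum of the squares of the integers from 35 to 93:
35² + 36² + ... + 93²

Use ∑_{k=1}^{n} k² = n(n+1)(2n+1)/6, then subtract the first 34 terms.
∑_{k=1}^{93} k² = 93×94×187/6 = 272459
∑_{k=1}^{34} k² = 34×35×69/6 = 13685
∑_{k=35}^{93} k² = 272459 - 13685 = 258774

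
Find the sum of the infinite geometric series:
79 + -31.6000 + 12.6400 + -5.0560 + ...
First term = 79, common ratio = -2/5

For |r| < 1, S = a / (1 - r)
S = 79 / (1 - (-2/5))
S = 79 / (7/5)
S = 395/7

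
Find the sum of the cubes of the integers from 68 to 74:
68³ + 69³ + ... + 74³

Use ∑_{k=1}^{n} k³ = [n(n+1)/2]², then subtract the first 67 terms.
∑_{k=1}^{74} k³ = [74×75/2]² = 2775² = 7700625
∑_{k=1}^{67} k³ = [67×68/2]² = 2278² = 5189284
∑_{k=68}^{74} k³ = 7700625 - 5189284 = 2511341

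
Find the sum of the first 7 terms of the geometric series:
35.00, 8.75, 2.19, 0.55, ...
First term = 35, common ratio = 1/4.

Sₙ = a(1 - rⁿ) / (1 - r)
S_7 = 35(1 - (1/4)^7) / (1 - (1/4))
S_7 = 35(1 - (1/16384)) / (3/4)
S_7 = 191135/4096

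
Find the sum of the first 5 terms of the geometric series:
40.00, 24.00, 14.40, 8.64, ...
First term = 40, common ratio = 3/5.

Sₙ = a(1 - rⁿ) / (1 - r)
S_5 = 40(1 - (3/5)^5) / (1 - (3/5))
S_5 = 40(1 - (243/3125)) / (2/5)
S_5 = 11528/125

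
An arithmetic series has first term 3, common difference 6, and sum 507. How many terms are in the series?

Using S = n/2 × [2a + (n-1)d]
507 = n/2 × [2(3) + (n-1)(6)]
507 = n/2 × [6 + 6n - 6]
1014 = n × [0 + 6n]
6n² + (0)n - 1014 = 0
Discriminant: Δ = (0)² - 4(6)(-1014) = 0 + 24336 = 24336
√Δ = 156
n = [-(0) + √Δ] / (2·6) = (0 + 156) / 12 = 156 / 12 = 13
(The negative root is discarded since n must be a positive integer.)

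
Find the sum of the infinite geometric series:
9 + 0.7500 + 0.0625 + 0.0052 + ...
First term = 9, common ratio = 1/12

For |r| < 1, S = a / (1 - r)
S = 9 / (1 - (1/12))
S = 9 / (11/12)
S = 108/11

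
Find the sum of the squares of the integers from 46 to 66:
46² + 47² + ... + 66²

Use ∑_{k=1}^{n} k² = n(n+1)(2n+1)/6, then subtract the first 45 terms.
∑_{k=1}^{66} k² = 66×67×133/6 = 98021
∑_{k=1}^{45} k² = 45×46×91/6 = 31395
∑_{k=46}^{66} k² = 98021 - 31395 = 66626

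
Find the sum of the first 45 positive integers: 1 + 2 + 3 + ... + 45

Formula: ∑k = n(n+1)/2
= 45×46/2
= 2070/2
= 1035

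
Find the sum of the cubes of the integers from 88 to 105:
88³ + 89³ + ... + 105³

Use ∑_{k=1}^{n} k³ = [n(n+1)/2]², then subtract the first 87 terms.
∑_{k=1}^{105} k³ = [105×106/2]² = 5565² = 30969225
∑_{k=1}^{87} k³ = [87×88/2]² = 3828² = 14653584
∑_{k=88}^{105} k³ = 30969225 - 14653584 = 16315641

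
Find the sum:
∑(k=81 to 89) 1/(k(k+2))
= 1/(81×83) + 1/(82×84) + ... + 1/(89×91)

Partial fractions: 1/(k(k+2)) = (1/2)[1/k - 1/(k+2)]
Telescoping leaves the first two and last two terms:
= (1/2)[1/81 + 1/82 - 1/90 - 1/91]
= 1844/1511055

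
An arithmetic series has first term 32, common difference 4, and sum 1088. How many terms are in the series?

Using S = n/2 × [2a + (n-1)d]
1088 = n/2 × [2(32) + (n-1)(4)]
1088 = n/2 × [64 + 4n - 4]
2176 = n × [60 + 4n]
4n² + (60)n - 2176 = 0
Discriminant: Δ = (60)² - 4(4)(-2176) = 3600 + 34816 = 38416
√Δ = 196
n = [-(60) + √Δ] / (2·4) = (-60 + 196) / 8 = 136 / 8 = 17
(The negative root is discarded since n must be a positive integer.)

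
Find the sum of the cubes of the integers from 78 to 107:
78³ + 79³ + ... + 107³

Use ∑_{k=1}^{n} k³ = [n(n+1)/2]², then subtract the first 77 terms.
∑_{k=1}^{107} k³ = [107×108/2]² = 5778² = 33385284
∑_{k=1}^{77} k³ = [77×78/2]² = 3003² = 9018009
∑_{k=78}^{107} k³ = 33385284 - 9018009 = 24367275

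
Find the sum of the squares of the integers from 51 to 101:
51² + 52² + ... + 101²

Use ∑_{k=1}^{n} k² = n(n+1)(2n+1)/6, then subtract the first 50 terms.
∑_{k=1}^{101} k² = 101×102×203/6 = 348551
∑_{k=1}^{50} k² = 50×51×101/6 = 42925
∑_{k=51}^{101} k² = 348551 - 42925 = 305626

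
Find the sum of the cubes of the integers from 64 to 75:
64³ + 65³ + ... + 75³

Use ∑_{k=1}^{n} k³ = [n(n+1)/2]², then subtract the first 63 terms.
∑_{k=1}^{75} k³ = [75×76/2]² = 2850² = 8122500
∑_{k=1}^{63} k³ = [63×64/2]² = 2016² = 4064256
∑_{k=64}^{75} k³ = 8122500 - 4064256 = 4058244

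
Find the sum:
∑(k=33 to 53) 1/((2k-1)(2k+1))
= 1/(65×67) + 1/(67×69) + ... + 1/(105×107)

Partial fractions: 1/((2k-1)(2k+1)) = (1/2)[1/(2k-1) - 1/(2k+1)]
The series telescopes:
= (1/2)[1/65 - 1/107]
= 21/6955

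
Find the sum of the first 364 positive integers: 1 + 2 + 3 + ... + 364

Formula: ∑k = n(n+1)/2
= 364×365/2
= 132860/2
= 66430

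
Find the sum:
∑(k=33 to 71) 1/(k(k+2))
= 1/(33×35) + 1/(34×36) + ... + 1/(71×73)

Partial fractions: 1/(k(k+2)) = (1/2)[1/k - 1/(k+2)]
Telescoping leaves the first two and last two terms:
= (1/2)[1/33 + 1/34 - 1/72 - 1/73]
= 31577/1965744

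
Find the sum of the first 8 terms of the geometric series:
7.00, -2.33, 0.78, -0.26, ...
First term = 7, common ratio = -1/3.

Sₙ = a(1 - rⁿ) / (1 - r)
S_8 = 7(1 - (-1/3)^8) / (1 - (-1/3))
S_8 = 7(1 - (1/6561)) / (4/3)
S_8 = 11480/2187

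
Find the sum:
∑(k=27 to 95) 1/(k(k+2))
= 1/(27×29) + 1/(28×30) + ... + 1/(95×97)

Partial fractions: 1/(k(k+2)) = (1/2)[1/k - 1/(k+2)]
Telescoping leaves the first two and last two terms:
= (1/2)[1/27 + 1/28 - 1/96 - 1/97]
= 30521/1173312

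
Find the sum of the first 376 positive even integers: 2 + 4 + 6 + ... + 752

Sum of first n even numbers = n(n+1)
= 376×377
= 141752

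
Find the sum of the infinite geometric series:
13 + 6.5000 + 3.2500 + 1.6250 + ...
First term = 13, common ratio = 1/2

For |r| < 1, S = a / (1 - r)
S = 13 / (1 - (1/2))
S = 13 / (1/2)
S = 26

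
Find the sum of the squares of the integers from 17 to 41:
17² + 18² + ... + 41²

Use ∑_{k=1}^{n} k² = n(n+1)(2n+1)/6, then subtract the first 16 terms.
∑_{k=1}^{41} k² = 41×42×83/6 = 23821
∑_{k=1}^{16} k² = 16×17×33/6 = 1496
∑_{k=17}^{41} k² = 23821 - 1496 = 22325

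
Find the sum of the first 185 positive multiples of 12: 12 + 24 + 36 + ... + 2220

Factor out 12: = 12(1 + 2 + ... + 185) = 12 × n(n+1)/2
= 12 × 185×186/2
= 12 × 17205
= 206460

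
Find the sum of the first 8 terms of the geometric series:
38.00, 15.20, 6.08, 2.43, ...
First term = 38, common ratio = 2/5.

Sₙ = a(1 - rⁿ) / (1 - r)
S_8 = 38(1 - (2/5)^8) / (1 - (2/5))
S_8 = 38(1 - (256/390625)) / (3/5)
S_8 = 4944674/78125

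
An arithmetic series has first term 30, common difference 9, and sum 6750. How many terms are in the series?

Using S = n/2 × [2a + (n-1)d]
6750 = n/2 × [2(30) + (n-1)(9)]
6750 = n/2 × [60 + 9n - 9]
13500 = n × [51 + 9n]
9n² + (51)n - 13500 = 0
Discriminant: Δ = (51)² - 4(9)(-13500) = 2601 + 486000 = 488601
√Δ = 699
n = [-(51) + √Δ] / (2·9) = (-51 + 699) / 18 = 648 / 18 = 36
(The negative root is discarded since n must be a positive integer.)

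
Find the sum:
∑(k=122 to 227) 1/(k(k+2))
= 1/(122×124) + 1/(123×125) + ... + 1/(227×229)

Partial fractions: 1/(k(k+2)) = (1/2)[1/k - 1/(k+2)]
Telescoping leaves the first two and last two terms:
= (1/2)[1/122 + 1/123 - 1/228 - 1/229]
= 989033/261164424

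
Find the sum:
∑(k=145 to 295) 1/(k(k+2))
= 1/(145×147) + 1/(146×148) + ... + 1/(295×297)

Partial fractions: 1/(k(k+2)) = (1/2)[1/k - 1/(k+2)]
Telescoping leaves the first two and last two terms:
= (1/2)[1/145 + 1/146 - 1/296 - 1/297]
= 6514291/1861097040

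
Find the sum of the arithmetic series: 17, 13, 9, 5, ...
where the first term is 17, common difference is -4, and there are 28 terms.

Sₙ = n/2 × (first + last)
Last term = a + (n-1)d = 17 + (28-1)×(-4) = -91
S_28 = 28/2 × (17 + (-91))
S_28 = 28/2 × (-74) = -1036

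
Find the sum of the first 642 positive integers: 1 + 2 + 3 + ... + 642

Formula: ∑k = n(n+1)/2
= 642×643/2
= 412806/2
= 206403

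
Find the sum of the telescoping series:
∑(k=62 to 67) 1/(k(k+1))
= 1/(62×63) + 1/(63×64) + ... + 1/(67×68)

Partial fractions: 1/(k(k+1)) = 1/k - 1/(k+1)
The series telescopes:
= (1/62 - 1/63) + (1/63 - 1/64) + ... + (1/67 - 1/68)
= 1/62 - 1/68
= 3/2108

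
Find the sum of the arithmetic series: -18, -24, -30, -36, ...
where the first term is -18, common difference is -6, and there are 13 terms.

Sₙ = n/2 × (first + last)
Last term = a + (n-1)d = -18 + (13-1)×(-6) = -90
S_13 = 13/2 × (-18 + (-90))
S_13 = 13/2 × (-108) = -702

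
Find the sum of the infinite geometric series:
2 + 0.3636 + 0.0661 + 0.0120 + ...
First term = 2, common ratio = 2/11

For |r| < 1, S = a / (1 - r)
S = 2 / (1 - (2/11))
S = 2 / (9/11)
S = 22/9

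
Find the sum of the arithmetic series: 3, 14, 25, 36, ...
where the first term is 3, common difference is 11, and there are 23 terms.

Sₙ = n/2 × (first + last)
Last term = a + (n-1)d = 3 + (23-1)×11 = 245
S_23 = 23/2 × (3 + 245)
S_23 = 23/2 × 248 = 2852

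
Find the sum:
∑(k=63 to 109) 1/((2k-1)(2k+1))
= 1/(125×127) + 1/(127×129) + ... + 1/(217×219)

Partial fractions: 1/((2k-1)(2k+1)) = (1/2)[1/(2k-1) - 1/(2k+1)]
The series telescopes:
= (1/2)[1/125 - 1/219]
= 47/27375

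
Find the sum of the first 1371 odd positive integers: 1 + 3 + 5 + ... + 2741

Sum of first n odd numbers = n²
= 1371²
= 1879641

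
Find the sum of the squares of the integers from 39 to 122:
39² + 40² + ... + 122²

Use ∑_{k=1}^{n} k² = n(n+1)(2n+1)/6, then subtract the first 38 terms.
∑_{k=1}^{122} k² = 122×123×245/6 = 612745
∑_{k=1}^{38} k² = 38×39×77/6 = 19019
∑_{k=39}^{122} k² = 612745 - 19019 = 593726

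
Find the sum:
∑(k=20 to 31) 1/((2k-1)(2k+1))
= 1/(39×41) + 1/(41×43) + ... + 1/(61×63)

Partial fractions: 1/((2k-1)(2k+1)) = (1/2)[1/(2k-1) - 1/(2k+1)]
The series telescopes:
= (1/2)[1/39 - 1/63]
= 4/819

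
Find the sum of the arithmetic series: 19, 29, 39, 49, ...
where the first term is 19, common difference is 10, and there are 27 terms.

Sₙ = n/2 × (first + last)
Last term = a + (n-1)d = 19 + (27-1)×10 = 279
S_27 = 27/2 × (19 + 279)
S_27 = 27/2 × 298 = 4023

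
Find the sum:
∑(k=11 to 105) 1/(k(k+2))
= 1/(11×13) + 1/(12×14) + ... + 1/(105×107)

Partial fractions: 1/(k(k+2)) = (1/2)[1/k - 1/(k+2)]
Telescoping leaves the first two and last two terms:
= (1/2)[1/11 + 1/12 - 1/106 - 1/107]
= 116375/1497144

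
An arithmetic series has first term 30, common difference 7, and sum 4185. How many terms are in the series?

Using S = n/2 × [2a + (n-1)d]
4185 = n/2 × [2(30) + (n-1)(7)]
4185 = n/2 × [60 + 7n - 7]
8370 = n × [53 + 7n]
7n² + (53)n - 8370 = 0
Discriminant: Δ = (53)² - 4(7)(-8370) = 2809 + 234360 = 237169
√Δ = 487
n = [-(53) + √Δ] / (2·7) = (-53 + 487) / 14 = 434 / 14 = 31
(The negative root is discarded since n must be a positive integer.)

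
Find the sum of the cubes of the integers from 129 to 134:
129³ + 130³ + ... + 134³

Use ∑_{k=1}^{n} k³ = [n(n+1)/2]², then subtract the first 128 terms.
∑_{k=1}^{134} k³ = [134×135/2]² = 9045² = 81812025
∑_{k=1}^{128} k³ = [128×129/2]² = 8256² = 68161536
∑_{k=129}^{134} k³ = 81812025 - 68161536 = 13650489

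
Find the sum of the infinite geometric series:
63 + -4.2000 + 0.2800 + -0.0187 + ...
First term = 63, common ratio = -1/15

For |r| < 1, S = a / (1 - r)
S = 63 / (1 - (-1/15))
S = 63 / (16/15)
S = 945/16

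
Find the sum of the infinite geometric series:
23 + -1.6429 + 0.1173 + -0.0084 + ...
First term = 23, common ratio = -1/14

For |r| < 1, S = a / (1 - r)
S = 23 / (1 - (-1/14))
S = 23 / (15/14)
S = 322/15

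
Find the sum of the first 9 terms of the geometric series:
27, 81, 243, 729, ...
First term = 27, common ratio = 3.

Sₙ = a(1 - rⁿ) / (1 - r)
S_9 = 27(1 - 3^9) / (1 - 3)
S_9 = 27(1 - 19683) / (-2)
S_9 = 265707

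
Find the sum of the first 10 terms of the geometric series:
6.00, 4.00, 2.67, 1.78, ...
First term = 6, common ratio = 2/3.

Sₙ = a(1 - rⁿ) / (1 - r)
S_10 = 6(1 - (2/3)^10) / (1 - (2/3))
S_10 = 6(1 - (1024/59049)) / (1/3)
S_10 = 116050/6561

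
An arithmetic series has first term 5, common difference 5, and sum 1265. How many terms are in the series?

Using S = n/2 × [2a + (n-1)d]
1265 = n/2 × [2(5) + (n-1)(5)]
1265 = n/2 × [10 + 5n - 5]
2530 = n × [5 + 5n]
5n² + (5)n - 2530 = 0
Discriminant: Δ = (5)² - 4(5)(-2530) = 25 + 50600 = 50625
√Δ = 225
n = [-(5) + √Δ] / (2·5) = (-5 + 225) / 10 = 220 / 10 = 22
(The negative root is discarded since n must be a positive integer.)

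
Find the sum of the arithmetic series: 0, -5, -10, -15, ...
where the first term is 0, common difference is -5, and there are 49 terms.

Sₙ = n/2 × (first + last)
Last term = a + (n-1)d = 0 + (49-1)×(-5) = -240
S_49 = 49/2 × (0 + (-240))
S_49 = 49/2 × (-240) = -5880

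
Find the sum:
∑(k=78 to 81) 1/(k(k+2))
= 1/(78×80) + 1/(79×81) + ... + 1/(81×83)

Partial fractions: 1/(k(k+2)) = (1/2)[1/k - 1/(k+2)]
Telescoping leaves the first two and last two terms:
= (1/2)[1/78 + 1/79 - 1/82 - 1/83]
= 12953/20969286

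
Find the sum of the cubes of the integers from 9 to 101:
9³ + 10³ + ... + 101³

Use ∑_{k=1}^{n} k³ = [n(n+1)/2]², then subtract the first 8 terms.
∑_{k=1}^{101} k³ = [101×102/2]² = 5151² = 26532801
∑_{k=1}^{8} k³ = [8×9/2]² = 36² = 1296
∑_{k=9}^{101} k³ = 26532801 - 1296 = 26531505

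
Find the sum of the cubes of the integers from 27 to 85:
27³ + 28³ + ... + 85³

Use ∑_{k=1}^{n} k³ = [n(n+1)/2]², then subtract the first 26 terms.
∑_{k=1}^{85} k³ = [85×86/2]² = 3655² = 13359025
∑_{k=1}^{26} k³ = [26×27/2]² = 351² = 123201
∑_{k=27}^{85} k³ = 13359025 - 123201 = 13235824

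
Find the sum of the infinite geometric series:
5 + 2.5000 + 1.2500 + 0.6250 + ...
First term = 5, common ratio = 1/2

For |r| < 1, S = a / (1 - r)
S = 5 / (1 - (1/2))
S = 5 / (1/2)
S = 10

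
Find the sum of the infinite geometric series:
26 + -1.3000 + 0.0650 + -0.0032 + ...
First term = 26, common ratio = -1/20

For |r| < 1, S = a / (1 - r)
S = 26 / (1 - (-1/20))
S = 26 / (21/20)
S = 520/21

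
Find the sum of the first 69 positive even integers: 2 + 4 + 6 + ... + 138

Sum of first n even numbers = n(n+1)
= 69×70
= 4830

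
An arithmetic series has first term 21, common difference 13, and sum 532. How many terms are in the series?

Using S = n/2 × [2a + (n-1)d]
532 = n/2 × [2(21) + (n-1)(13)]
532 = n/2 × [42 + 13n - 13]
1064 = n × [29 + 13n]
13n² + (29)n - 1064 = 0
Discriminant: Δ = (29)² - 4(13)(-1064) = 841 + 55328 = 56169
√Δ = 237
n = [-(29) + √Δ] / (2·13) = (-29 + 237) / 26 = 208 / 26 = 8
(The negative root is discarded since n must be a positive integer.)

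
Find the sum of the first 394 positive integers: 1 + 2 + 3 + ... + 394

Formula: ∑k = n(n+1)/2
= 394×395/2
= 155630/2
= 77815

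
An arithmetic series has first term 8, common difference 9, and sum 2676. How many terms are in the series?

Using S = n/2 × [2a + (n-1)d]
2676 = n/2 × [2(8) + (n-1)(9)]
2676 = n/2 × [16 + 9n - 9]
5352 = n × [7 + 9n]
9n² + (7)n - 5352 = 0
Discriminant: Δ = (7)² - 4(9)(-5352) = 49 + 192672 = 192721
√Δ = 439
n = [-(7) + √Δ] / (2·9) = (-7 + 439) / 18 = 432 / 18 = 24
(The negative root is discarded since n must be a positive integer.)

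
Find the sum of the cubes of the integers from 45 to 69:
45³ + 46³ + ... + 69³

Use ∑_{k=1}^{n} k³ = [n(n+1)/2]², then subtract the first 44 terms.
∑_{k=1}^{69} k³ = [69×70/2]² = 2415² = 5832225
∑_{k=1}^{44} k³ = [44×45/2]² = 990² = 980100
∑_{k=45}^{69} k³ = 5832225 - 980100 = 4852125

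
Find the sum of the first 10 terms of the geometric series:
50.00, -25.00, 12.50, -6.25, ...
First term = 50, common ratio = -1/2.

Sₙ = a(1 - rⁿ) / (1 - r)
S_10 = 50(1 - (-1/2)^10) / (1 - (-1/2))
S_10 = 50(1 - (1/1024)) / (3/2)
S_10 = 8525/256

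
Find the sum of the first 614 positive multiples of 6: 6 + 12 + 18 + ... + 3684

Factor out 6: = 6(1 + 2 + ... + 614) = 6 × n(n+1)/2
= 6 × 614×615/2
= 6 × 188805
= 1132830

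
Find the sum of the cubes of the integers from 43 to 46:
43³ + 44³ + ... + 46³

Use ∑_{k=1}^{n} k³ = [n(n+1)/2]², then subtract the first 42 terms.
∑_{k=1}^{46} k³ = [46×47/2]² = 1081² = 1168561
∑_{k=1}^{42} k³ = [42×43/2]² = 903² = 815409
∑_{k=43}^{46} k³ = 1168561 - 815409 = 353152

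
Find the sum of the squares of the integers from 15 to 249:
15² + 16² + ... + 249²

Use ∑_{k=1}^{n} k² = n(n+1)(2n+1)/6, then subtract the first 14 terms.
∑_{k=1}^{249} k² = 249×250×499/6 = 5177125
∑_{k=1}^{14} k² = 14×15×29/6 = 1015
∑_{k=15}^{249} k² = 5177125 - 1015 = 5176110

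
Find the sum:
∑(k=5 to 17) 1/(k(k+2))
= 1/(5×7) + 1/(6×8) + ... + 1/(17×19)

Partial fractions: 1/(k(k+2)) = (1/2)[1/k - 1/(k+2)]
Telescoping leaves the first two and last two terms:
= (1/2)[1/5 + 1/6 - 1/18 - 1/19]
= 221/1710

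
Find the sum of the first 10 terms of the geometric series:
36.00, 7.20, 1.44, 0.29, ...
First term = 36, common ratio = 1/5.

Sₙ = a(1 - rⁿ) / (1 - r)
S_10 = 36(1 - (1/5)^10) / (1 - (1/5))
S_10 = 36(1 - (1/9765625)) / (4/5)
S_10 = 87890616/1953125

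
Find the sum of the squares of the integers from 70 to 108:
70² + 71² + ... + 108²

Use ∑_{k=1}^{n} k² = n(n+1)(2n+1)/6, then subtract the first 69 terms.
∑_{k=1}^{108} k² = 108×109×217/6 = 425754
∑_{k=1}^{69} k² = 69×70×139/6 = 111895
∑_{k=70}^{108} k² = 425754 - 111895 = 313859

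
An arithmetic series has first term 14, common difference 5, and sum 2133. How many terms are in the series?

Using S = n/2 × [2a + (n-1)d]
2133 = n/2 × [2(14) + (n-1)(5)]
2133 = n/2 × [28 + 5n - 5]
4266 = n × [23 + 5n]
5n² + (23)n - 4266 = 0
Discriminant: Δ = (23)² - 4(5)(-4266) = 529 + 85320 = 85849
√Δ = 293
n = [-(23) + √Δ] / (2·5) = (-23 + 293) / 10 = 270 / 10 = 27
(The negative root is discarded since n must be a positive integer.)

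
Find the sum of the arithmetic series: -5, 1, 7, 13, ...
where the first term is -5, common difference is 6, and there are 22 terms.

Sₙ = n/2 × (first + last)
Last term = a + (n-1)d = -5 + (22-1)×6 = 121
S_22 = 22/2 × (-5 + 121)
S_22 = 22/2 × 116 = 1276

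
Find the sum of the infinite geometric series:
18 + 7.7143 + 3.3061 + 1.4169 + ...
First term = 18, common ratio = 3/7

For |r| < 1, S = a / (1 - r)
S = 18 / (1 - (3/7))
S = 18 / (4/7)
S = 63/2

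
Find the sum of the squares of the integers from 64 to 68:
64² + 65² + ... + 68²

Use ∑_{k=1}^{n} k² = n(n+1)(2n+1)/6, then subtract the first 63 terms.
∑_{k=1}^{68} k² = 68×69×137/6 = 107134
∑_{k=1}^{63} k² = 63×64×127/6 = 85344
∑_{k=64}^{68} k² = 107134 - 85344 = 21790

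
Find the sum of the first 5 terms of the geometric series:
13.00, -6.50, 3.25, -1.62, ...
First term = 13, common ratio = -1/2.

Sₙ = a(1 - rⁿ) / (1 - r)
S_5 = 13(1 - (-1/2)^5) / (1 - (-1/2))
S_5 = 13(1 - (-1/32)) / (3/2)
S_5 = 143/16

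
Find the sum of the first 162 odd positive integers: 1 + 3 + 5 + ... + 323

Sum of first n odd numbers = n²
= 162²
= 26244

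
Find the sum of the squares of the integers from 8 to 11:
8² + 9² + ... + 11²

Use ∑_{k=1}^{n} k² = n(n+1)(2n+1)/6, then subtract the first 7 terms.
∑_{k=1}^{11} k² = 11×12×23/6 = 506
∑_{k=1}^{7} k² = 7×8×15/6 = 140
∑_{k=8}^{11} k² = 506 - 140 = 366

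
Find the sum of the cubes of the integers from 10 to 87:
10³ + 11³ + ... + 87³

Use ∑_{k=1}^{n} k³ = [n(n+1)/2]², then subtract the first 9 terms.
∑_{k=1}^{87} k³ = [87×88/2]² = 3828² = 14653584
∑_{k=1}^{9} k³ = [9×10/2]² = 45² = 2025
∑_{k=10}^{87} k³ = 14653584 - 2025 = 14651559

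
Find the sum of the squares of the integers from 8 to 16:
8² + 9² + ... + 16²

Use ∑_{k=1}^{n} k² = n(n+1)(2n+1)/6, then subtract the first 7 terms.
∑_{k=1}^{16} k² = 16×17×33/6 = 1496
∑_{k=1}^{7} k² = 7×8×15/6 = 140
∑_{k=8}^{16} k² = 1496 - 140 = 1356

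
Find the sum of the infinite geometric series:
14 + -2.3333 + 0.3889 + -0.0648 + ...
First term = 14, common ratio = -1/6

For |r| < 1, S = a / (1 - r)
S = 14 / (1 - (-1/6))
S = 14 / (7/6)
S = 12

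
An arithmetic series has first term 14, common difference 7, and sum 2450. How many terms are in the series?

Using S = n/2 × [2a + (n-1)d]
2450 = n/2 × [2(14) + (n-1)(7)]
2450 = n/2 × [28 + 7n - 7]
4900 = n × [21 + 7n]
7n² + (21)n - 4900 = 0
Discriminant: Δ = (21)² - 4(7)(-4900) = 441 + 137200 = 137641
√Δ = 371
n = [-(21) + √Δ] / (2·7) = (-21 + 371) / 14 = 350 / 14 = 25
(The negative root is discarded since n must be a positive integer.)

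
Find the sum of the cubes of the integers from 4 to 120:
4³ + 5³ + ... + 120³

Use ∑_{k=1}^{n} k³ = [n(n+1)/2]², then subtract the first 3 terms.
∑_{k=1}^{120} k³ = [120×121/2]² = 7260² = 52707600
∑_{k=1}^{3} k³ = [3×4/2]² = 6² = 36
∑_{k=4}^{120} k³ = 52707600 - 36 = 52707564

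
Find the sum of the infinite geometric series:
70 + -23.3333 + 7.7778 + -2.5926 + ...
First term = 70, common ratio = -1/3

For |r| < 1, S = a / (1 - r)
S = 70 / (1 - (-1/3))
S = 70 / (4/3)
S = 105/2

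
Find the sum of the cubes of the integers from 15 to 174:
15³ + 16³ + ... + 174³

Use ∑_{k=1}^{n} k³ = [n(n+1)/2]², then subtract the first 14 terms.
∑_{k=1}^{174} k³ = [174×175/2]² = 15225² = 231800625
∑_{k=1}^{14} k³ = [14×15/2]² = 105² = 11025
∑_{k=15}^{174} k³ = 231800625 - 11025 = 231789600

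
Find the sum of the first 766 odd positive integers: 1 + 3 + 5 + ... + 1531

Sum of first n odd numbers = n²
= 766²
= 586756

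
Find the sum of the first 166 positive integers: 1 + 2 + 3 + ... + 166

Formula: ∑k = n(n+1)/2
= 166×167/2
= 27722/2
= 13861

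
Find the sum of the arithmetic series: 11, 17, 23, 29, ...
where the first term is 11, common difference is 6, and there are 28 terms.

Sₙ = n/2 × (first + last)
Last term = a + (n-1)d = 11 + (28-1)×6 = 173
S_28 = 28/2 × (11 + 173)
S_28 = 28/2 × 184 = 2576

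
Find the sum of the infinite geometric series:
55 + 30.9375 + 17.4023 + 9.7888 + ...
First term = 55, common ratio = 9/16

For |r| < 1, S = a / (1 - r)
S = 55 / (1 - (9/16))
S = 55 / (7/16)
S = 880/7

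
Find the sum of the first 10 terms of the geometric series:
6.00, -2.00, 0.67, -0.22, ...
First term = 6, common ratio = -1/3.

Sₙ = a(1 - rⁿ) / (1 - r)
S_10 = 6(1 - (-1/3)^10) / (1 - (-1/3))
S_10 = 6(1 - (1/59049)) / (4/3)
S_10 = 29524/6561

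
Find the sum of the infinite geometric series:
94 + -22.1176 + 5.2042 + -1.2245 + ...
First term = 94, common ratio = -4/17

For |r| < 1, S = a / (1 - r)
S = 94 / (1 - (-4/17))
S = 94 / (21/17)
S = 1598/21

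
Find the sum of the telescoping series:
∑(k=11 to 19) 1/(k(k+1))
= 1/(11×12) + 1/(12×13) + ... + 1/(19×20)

Partial fractions: 1/(k(k+1)) = 1/k - 1/(k+1)
The series telescopes:
= (1/11 - 1/12) + (1/12 - 1/13) + ... + (1/19 - 1/20)
= 1/11 - 1/20
= 9/220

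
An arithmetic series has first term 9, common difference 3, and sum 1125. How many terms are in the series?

Using S = n/2 × [2a + (n-1)d]
1125 = n/2 × [2(9) + (n-1)(3)]
1125 = n/2 × [18 + 3n - 3]
2250 = n × [15 + 3n]
3n² + (15)n - 2250 = 0
Discriminant: Δ = (15)² - 4(3)(-2250) = 225 + 27000 = 27225
√Δ = 165
n = [-(15) + √Δ] / (2·3) = (-15 + 165) / 6 = 150 / 6 = 25
(The negative root is discarded since n must be a positive integer.)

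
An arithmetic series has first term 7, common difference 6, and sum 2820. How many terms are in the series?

Using S = n/2 × [2a + (n-1)d]
2820 = n/2 × [2(7) + (n-1)(6)]
2820 = n/2 × [14 + 6n - 6]
5640 = n × [8 + 6n]
6n² + (8)n - 5640 = 0
Discriminant: Δ = (8)² - 4(6)(-5640) = 64 + 135360 = 135424
√Δ = 368
n = [-(8) + √Δ] / (2·6) = (-8 + 368) / 12 = 360 / 12 = 30
(The negative root is discarded since n must be a positive integer.)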